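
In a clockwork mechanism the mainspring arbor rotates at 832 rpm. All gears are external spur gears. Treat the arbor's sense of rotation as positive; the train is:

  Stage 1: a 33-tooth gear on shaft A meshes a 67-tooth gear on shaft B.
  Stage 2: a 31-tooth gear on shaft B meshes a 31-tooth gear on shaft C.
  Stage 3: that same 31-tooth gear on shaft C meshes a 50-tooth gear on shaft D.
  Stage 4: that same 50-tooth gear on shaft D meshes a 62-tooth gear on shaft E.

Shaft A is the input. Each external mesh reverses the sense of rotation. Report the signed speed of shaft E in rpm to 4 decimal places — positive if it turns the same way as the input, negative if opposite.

Stage 1 [33T→67T]: ω = 832.0000×33/67 = 409.7910 rpm, dir flips to −; running = −409.7910
Stage 2 [31T→31T]: ω = 409.7910×31/31 = 409.7910 rpm, dir flips to +; running = +409.7910
Stage 3 [31T→50T]: ω = 409.7910×31/50 = 254.0704 rpm, dir flips to −; running = −254.0704
Stage 4 [50T→62T]: ω = 254.0704×50/62 = 204.8955 rpm, dir flips to +; running = +204.8955

+204.8955 rpm (same as input, |ω| = 204.8955 rpm)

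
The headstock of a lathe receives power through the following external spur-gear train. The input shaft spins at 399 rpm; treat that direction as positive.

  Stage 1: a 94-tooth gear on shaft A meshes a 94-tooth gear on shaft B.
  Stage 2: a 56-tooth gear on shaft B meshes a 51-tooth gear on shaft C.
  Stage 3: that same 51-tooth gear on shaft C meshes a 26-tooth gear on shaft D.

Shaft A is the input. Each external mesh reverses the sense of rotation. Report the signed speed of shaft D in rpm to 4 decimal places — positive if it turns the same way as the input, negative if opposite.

-859.3846 rpm (opposite to input, |ω| = 859.3846 rpm)

Stage 1 [94T→94T]: ω = 399.0000×94/94 = 399.0000 rpm, dir flips to −; running = −399.0000
Stage 2 [56T→51T]: ω = 399.0000×56/51 = 438.1176 rpm, dir flips to +; running = +438.1176
Stage 3 [51T→26T]: ω = 438.1176×51/26 = 859.3846 rpm, dir flips to −; running = −859.3846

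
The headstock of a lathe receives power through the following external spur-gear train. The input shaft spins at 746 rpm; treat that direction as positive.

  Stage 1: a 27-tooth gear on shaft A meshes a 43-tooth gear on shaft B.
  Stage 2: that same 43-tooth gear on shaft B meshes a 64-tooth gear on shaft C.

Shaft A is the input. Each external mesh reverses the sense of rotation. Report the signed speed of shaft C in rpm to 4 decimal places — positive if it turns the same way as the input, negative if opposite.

+314.7188 rpm (same as input, |ω| = 314.7188 rpm)

Stage 1 [27T→43T]: ω = 746.0000×27/43 = 468.4186 rpm, dir flips to −; running = −468.4186
Stage 2 [43T→64T]: ω = 468.4186×43/64 = 314.7188 rpm, dir flips to +; running = +314.7188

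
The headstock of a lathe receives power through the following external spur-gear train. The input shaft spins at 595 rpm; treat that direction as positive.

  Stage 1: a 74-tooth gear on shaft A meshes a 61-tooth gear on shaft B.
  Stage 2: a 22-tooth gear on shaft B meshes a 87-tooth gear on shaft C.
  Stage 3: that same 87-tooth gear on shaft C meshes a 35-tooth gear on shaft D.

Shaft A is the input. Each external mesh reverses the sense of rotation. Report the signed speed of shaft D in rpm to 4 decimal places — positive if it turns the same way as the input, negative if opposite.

Stage 1 [74T→61T]: ω = 595.0000×74/61 = 721.8033 rpm, dir flips to −; running = −721.8033
Stage 2 [22T→87T]: ω = 721.8033×22/87 = 182.5250 rpm, dir flips to +; running = +182.5250
Stage 3 [87T→35T]: ω = 182.5250×87/35 = 453.7049 rpm, dir flips to −; running = −453.7049

-453.7049 rpm (opposite to input, |ω| = 453.7049 rpm)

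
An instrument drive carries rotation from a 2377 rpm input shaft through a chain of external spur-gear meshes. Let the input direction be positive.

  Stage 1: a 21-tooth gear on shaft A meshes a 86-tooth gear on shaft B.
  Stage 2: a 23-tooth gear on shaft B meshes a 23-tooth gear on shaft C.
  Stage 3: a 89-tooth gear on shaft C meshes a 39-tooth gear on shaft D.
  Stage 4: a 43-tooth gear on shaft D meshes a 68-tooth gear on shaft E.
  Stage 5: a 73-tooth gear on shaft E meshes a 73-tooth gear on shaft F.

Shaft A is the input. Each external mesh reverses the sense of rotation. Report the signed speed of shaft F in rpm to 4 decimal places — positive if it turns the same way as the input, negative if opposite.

Stage 1 [21T→86T]: ω = 2377.0000×21/86 = 580.4302 rpm, dir flips to −; running = −580.4302
Stage 2 [23T→23T]: ω = 580.4302×23/23 = 580.4302 rpm, dir flips to +; running = +580.4302
Stage 3 [89T→39T]: ω = 580.4302×89/39 = 1324.5716 rpm, dir flips to −; running = −1324.5716
Stage 4 [43T→68T]: ω = 1324.5716×43/68 = 837.5967 rpm, dir flips to +; running = +837.5967
Stage 5 [73T→73T]: ω = 837.5967×73/73 = 837.5967 rpm, dir flips to −; running = −837.5967

-837.5967 rpm (opposite to input, |ω| = 837.5967 rpm)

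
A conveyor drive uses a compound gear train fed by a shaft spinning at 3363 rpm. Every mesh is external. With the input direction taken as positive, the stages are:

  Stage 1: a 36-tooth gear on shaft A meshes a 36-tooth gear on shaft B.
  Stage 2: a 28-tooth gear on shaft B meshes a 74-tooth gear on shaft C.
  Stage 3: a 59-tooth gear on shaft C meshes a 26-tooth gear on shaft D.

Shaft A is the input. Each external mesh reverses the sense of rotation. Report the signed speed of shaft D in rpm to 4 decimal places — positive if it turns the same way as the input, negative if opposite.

-2887.5655 rpm (opposite to input, |ω| = 2887.5655 rpm)

Stage 1 [36T→36T]: ω = 3363.0000×36/36 = 3363.0000 rpm, dir flips to −; running = −3363.0000
Stage 2 [28T→74T]: ω = 3363.0000×28/74 = 1272.4865 rpm, dir flips to +; running = +1272.4865
Stage 3 [59T→26T]: ω = 1272.4865×59/26 = 2887.5655 rpm, dir flips to −; running = −2887.5655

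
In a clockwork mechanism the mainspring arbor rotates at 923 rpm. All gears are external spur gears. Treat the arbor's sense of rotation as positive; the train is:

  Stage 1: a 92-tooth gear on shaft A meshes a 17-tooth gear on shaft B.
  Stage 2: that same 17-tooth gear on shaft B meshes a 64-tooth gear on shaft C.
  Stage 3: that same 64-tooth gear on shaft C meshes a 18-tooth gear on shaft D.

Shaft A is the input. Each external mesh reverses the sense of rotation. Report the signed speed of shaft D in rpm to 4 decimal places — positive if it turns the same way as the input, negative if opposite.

Stage 1 [92T→17T]: ω = 923.0000×92/17 = 4995.0588 rpm, dir flips to −; running = −4995.0588
Stage 2 [17T→64T]: ω = 4995.0588×17/64 = 1326.8125 rpm, dir flips to +; running = +1326.8125
Stage 3 [64T→18T]: ω = 1326.8125×64/18 = 4717.5556 rpm, dir flips to −; running = −4717.5556

-4717.5556 rpm (opposite to input, |ω| = 4717.5556 rpm)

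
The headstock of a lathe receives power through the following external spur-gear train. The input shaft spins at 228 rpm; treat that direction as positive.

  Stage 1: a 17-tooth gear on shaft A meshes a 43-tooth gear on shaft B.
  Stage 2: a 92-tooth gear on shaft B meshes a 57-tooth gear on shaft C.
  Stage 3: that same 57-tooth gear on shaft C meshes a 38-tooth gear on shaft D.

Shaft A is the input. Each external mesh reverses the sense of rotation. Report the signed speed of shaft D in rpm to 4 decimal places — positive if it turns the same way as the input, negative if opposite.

Stage 1 [17T→43T]: ω = 228.0000×17/43 = 90.1395 rpm, dir flips to −; running = −90.1395
Stage 2 [92T→57T]: ω = 90.1395×92/57 = 145.4884 rpm, dir flips to +; running = +145.4884
Stage 3 [57T→38T]: ω = 145.4884×57/38 = 218.2326 rpm, dir flips to −; running = −218.2326

-218.2326 rpm (opposite to input, |ω| = 218.2326 rpm)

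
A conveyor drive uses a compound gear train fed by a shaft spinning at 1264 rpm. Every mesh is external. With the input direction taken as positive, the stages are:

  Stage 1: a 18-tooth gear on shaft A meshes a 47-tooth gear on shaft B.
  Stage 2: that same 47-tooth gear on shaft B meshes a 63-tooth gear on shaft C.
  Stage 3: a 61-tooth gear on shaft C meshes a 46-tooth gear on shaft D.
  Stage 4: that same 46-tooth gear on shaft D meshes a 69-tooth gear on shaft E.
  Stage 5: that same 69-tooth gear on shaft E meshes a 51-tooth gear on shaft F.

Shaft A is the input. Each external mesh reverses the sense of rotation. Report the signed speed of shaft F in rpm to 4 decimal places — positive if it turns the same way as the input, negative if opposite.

-431.9552 rpm (opposite to input, |ω| = 431.9552 rpm)

Stage 1 [18T→47T]: ω = 1264.0000×18/47 = 484.0851 rpm, dir flips to −; running = −484.0851
Stage 2 [47T→63T]: ω = 484.0851×47/63 = 361.1429 rpm, dir flips to +; running = +361.1429
Stage 3 [61T→46T]: ω = 361.1429×61/46 = 478.9068 rpm, dir flips to −; running = −478.9068
Stage 4 [46T→69T]: ω = 478.9068×46/69 = 319.2712 rpm, dir flips to +; running = +319.2712
Stage 5 [69T→51T]: ω = 319.2712×69/51 = 431.9552 rpm, dir flips to −; running = −431.9552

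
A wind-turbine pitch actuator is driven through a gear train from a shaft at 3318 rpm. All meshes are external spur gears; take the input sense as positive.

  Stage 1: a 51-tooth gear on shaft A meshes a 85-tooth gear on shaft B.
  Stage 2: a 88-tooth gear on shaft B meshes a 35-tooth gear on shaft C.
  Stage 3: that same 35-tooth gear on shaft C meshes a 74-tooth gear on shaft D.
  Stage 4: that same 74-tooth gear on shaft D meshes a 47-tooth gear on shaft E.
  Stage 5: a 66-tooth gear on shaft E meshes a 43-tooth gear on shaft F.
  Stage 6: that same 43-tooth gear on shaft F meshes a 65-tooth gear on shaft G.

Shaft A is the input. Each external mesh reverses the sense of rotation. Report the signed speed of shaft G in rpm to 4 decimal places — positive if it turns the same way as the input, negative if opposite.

+3784.8008 rpm (same as input, |ω| = 3784.8008 rpm)

Stage 1 [51T→85T]: ω = 3318.0000×51/85 = 1990.8000 rpm, dir flips to −; running = −1990.8000
Stage 2 [88T→35T]: ω = 1990.8000×88/35 = 5005.4400 rpm, dir flips to +; running = +5005.4400
Stage 3 [35T→74T]: ω = 5005.4400×35/74 = 2367.4378 rpm, dir flips to −; running = −2367.4378
Stage 4 [74T→47T]: ω = 2367.4378×74/47 = 3727.4553 rpm, dir flips to +; running = +3727.4553
Stage 5 [66T→43T]: ω = 3727.4553×66/43 = 5721.2105 rpm, dir flips to −; running = −5721.2105
Stage 6 [43T→65T]: ω = 5721.2105×43/65 = 3784.8008 rpm, dir flips to +; running = +3784.8008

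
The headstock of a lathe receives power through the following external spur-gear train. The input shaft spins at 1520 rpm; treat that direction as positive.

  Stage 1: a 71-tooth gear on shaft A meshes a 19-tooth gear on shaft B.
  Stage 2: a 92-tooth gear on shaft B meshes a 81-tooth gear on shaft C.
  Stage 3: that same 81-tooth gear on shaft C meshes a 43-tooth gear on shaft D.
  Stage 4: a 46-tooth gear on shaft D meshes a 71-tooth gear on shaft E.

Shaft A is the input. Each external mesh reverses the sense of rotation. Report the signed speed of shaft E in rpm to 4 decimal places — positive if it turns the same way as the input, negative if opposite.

Stage 1 [71T→19T]: ω = 1520.0000×71/19 = 5680.0000 rpm, dir flips to −; running = −5680.0000
Stage 2 [92T→81T]: ω = 5680.0000×92/81 = 6451.3580 rpm, dir flips to +; running = +6451.3580
Stage 3 [81T→43T]: ω = 6451.3580×81/43 = 12152.5581 rpm, dir flips to −; running = −12152.5581
Stage 4 [46T→71T]: ω = 12152.5581×46/71 = 7873.4884 rpm, dir flips to +; running = +7873.4884

+7873.4884 rpm (same as input, |ω| = 7873.4884 rpm)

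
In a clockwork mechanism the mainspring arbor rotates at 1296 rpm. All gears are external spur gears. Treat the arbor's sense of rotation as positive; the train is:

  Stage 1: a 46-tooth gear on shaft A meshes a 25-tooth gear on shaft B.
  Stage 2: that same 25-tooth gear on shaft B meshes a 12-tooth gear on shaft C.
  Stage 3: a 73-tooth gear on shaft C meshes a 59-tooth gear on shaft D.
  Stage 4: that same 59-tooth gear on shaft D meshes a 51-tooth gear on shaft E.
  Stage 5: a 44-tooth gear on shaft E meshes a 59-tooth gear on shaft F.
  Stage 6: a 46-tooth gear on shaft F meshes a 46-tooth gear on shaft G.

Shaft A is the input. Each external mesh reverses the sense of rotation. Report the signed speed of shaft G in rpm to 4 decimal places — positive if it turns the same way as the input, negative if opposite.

Stage 1 [46T→25T]: ω = 1296.0000×46/25 = 2384.6400 rpm, dir flips to −; running = −2384.6400
Stage 2 [25T→12T]: ω = 2384.6400×25/12 = 4968.0000 rpm, dir flips to +; running = +4968.0000
Stage 3 [73T→59T]: ω = 4968.0000×73/59 = 6146.8475 rpm, dir flips to −; running = −6146.8475
Stage 4 [59T→51T]: ω = 6146.8475×59/51 = 7111.0588 rpm, dir flips to +; running = +7111.0588
Stage 5 [44T→59T]: ω = 7111.0588×44/59 = 5303.1625 rpm, dir flips to −; running = −5303.1625
Stage 6 [46T→46T]: ω = 5303.1625×46/46 = 5303.1625 rpm, dir flips to +; running = +5303.1625

+5303.1625 rpm (same as input, |ω| = 5303.1625 rpm)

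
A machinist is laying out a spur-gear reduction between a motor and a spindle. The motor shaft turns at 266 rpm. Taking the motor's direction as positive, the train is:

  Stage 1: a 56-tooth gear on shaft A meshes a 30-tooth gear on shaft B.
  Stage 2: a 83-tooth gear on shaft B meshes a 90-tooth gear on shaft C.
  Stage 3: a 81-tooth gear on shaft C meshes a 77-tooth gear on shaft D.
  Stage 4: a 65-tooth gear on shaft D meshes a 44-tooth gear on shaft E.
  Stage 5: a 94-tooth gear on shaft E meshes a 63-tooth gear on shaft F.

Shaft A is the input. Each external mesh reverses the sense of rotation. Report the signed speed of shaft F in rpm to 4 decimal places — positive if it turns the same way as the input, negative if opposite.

-1061.7598 rpm (opposite to input, |ω| = 1061.7598 rpm)

Stage 1 [56T→30T]: ω = 266.0000×56/30 = 496.5333 rpm, dir flips to −; running = −496.5333
Stage 2 [83T→90T]: ω = 496.5333×83/90 = 457.9141 rpm, dir flips to +; running = +457.9141
Stage 3 [81T→77T]: ω = 457.9141×81/77 = 481.7018 rpm, dir flips to −; running = −481.7018
Stage 4 [65T→44T]: ω = 481.7018×65/44 = 711.6050 rpm, dir flips to +; running = +711.6050
Stage 5 [94T→63T]: ω = 711.6050×94/63 = 1061.7598 rpm, dir flips to −; running = −1061.7598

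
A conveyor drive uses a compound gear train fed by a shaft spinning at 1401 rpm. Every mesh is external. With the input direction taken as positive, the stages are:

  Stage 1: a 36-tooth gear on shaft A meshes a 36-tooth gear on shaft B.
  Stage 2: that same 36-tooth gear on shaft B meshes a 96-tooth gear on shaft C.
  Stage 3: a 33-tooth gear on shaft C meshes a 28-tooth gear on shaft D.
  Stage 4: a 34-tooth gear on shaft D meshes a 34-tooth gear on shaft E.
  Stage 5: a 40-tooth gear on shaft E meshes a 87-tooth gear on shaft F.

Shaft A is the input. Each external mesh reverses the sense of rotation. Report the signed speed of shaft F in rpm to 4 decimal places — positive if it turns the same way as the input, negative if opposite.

Stage 1 [36T→36T]: ω = 1401.0000×36/36 = 1401.0000 rpm, dir flips to −; running = −1401.0000
Stage 2 [36T→96T]: ω = 1401.0000×36/96 = 525.3750 rpm, dir flips to +; running = +525.3750
Stage 3 [33T→28T]: ω = 525.3750×33/28 = 619.1920 rpm, dir flips to −; running = −619.1920
Stage 4 [34T→34T]: ω = 619.1920×34/34 = 619.1920 rpm, dir flips to +; running = +619.1920
Stage 5 [40T→87T]: ω = 619.1920×40/87 = 284.6860 rpm, dir flips to −; running = −284.6860

-284.6860 rpm (opposite to input, |ω| = 284.6860 rpm)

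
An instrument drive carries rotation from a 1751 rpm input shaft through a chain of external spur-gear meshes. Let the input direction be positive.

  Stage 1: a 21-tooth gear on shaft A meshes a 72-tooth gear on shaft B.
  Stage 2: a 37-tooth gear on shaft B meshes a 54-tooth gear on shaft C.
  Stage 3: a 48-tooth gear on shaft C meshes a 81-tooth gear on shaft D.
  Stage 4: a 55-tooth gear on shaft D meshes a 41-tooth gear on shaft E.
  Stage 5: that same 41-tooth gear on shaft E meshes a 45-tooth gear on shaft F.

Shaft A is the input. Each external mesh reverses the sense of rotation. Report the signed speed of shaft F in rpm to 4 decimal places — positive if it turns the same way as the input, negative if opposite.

Stage 1 [21T→72T]: ω = 1751.0000×21/72 = 510.7083 rpm, dir flips to −; running = −510.7083
Stage 2 [37T→54T]: ω = 510.7083×37/54 = 349.9298 rpm, dir flips to +; running = +349.9298
Stage 3 [48T→81T]: ω = 349.9298×48/81 = 207.3658 rpm, dir flips to −; running = −207.3658
Stage 4 [55T→41T]: ω = 207.3658×55/41 = 278.1736 rpm, dir flips to +; running = +278.1736
Stage 5 [41T→45T]: ω = 278.1736×41/45 = 253.4471 rpm, dir flips to −; running = −253.4471

-253.4471 rpm (opposite to input, |ω| = 253.4471 rpm)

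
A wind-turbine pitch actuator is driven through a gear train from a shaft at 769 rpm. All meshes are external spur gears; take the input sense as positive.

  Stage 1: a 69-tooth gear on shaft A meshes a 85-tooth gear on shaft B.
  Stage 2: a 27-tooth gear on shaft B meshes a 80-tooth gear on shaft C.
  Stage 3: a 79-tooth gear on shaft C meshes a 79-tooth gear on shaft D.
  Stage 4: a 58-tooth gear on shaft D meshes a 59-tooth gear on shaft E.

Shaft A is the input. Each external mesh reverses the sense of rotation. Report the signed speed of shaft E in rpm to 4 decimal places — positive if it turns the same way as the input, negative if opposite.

Stage 1 [69T→85T]: ω = 769.0000×69/85 = 624.2471 rpm, dir flips to −; running = −624.2471
Stage 2 [27T→80T]: ω = 624.2471×27/80 = 210.6834 rpm, dir flips to +; running = +210.6834
Stage 3 [79T→79T]: ω = 210.6834×79/79 = 210.6834 rpm, dir flips to −; running = −210.6834
Stage 4 [58T→59T]: ω = 210.6834×58/59 = 207.1125 rpm, dir flips to +; running = +207.1125

+207.1125 rpm (same as input, |ω| = 207.1125 rpm)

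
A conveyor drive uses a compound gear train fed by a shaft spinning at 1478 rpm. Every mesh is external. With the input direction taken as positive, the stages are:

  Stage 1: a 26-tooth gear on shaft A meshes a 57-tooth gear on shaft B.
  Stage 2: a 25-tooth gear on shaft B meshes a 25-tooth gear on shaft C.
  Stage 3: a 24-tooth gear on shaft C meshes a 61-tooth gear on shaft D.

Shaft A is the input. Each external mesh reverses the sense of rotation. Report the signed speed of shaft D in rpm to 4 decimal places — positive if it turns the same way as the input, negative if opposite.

Stage 1 [26T→57T]: ω = 1478.0000×26/57 = 674.1754 rpm, dir flips to −; running = −674.1754
Stage 2 [25T→25T]: ω = 674.1754×25/25 = 674.1754 rpm, dir flips to +; running = +674.1754
Stage 3 [24T→61T]: ω = 674.1754×24/61 = 265.2494 rpm, dir flips to −; running = −265.2494

-265.2494 rpm (opposite to input, |ω| = 265.2494 rpm)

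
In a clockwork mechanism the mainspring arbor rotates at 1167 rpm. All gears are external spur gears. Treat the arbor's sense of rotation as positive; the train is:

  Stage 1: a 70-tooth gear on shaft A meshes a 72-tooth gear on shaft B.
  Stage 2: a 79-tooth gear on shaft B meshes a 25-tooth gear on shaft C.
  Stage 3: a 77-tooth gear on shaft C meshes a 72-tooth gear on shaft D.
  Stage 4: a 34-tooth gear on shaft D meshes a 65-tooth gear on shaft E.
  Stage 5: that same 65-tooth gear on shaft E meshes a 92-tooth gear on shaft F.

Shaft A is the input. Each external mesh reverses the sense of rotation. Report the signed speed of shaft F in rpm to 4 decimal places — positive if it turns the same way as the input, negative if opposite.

-1417.0096 rpm (opposite to input, |ω| = 1417.0096 rpm)

Stage 1 [70T→72T]: ω = 1167.0000×70/72 = 1134.5833 rpm, dir flips to −; running = −1134.5833
Stage 2 [79T→25T]: ω = 1134.5833×79/25 = 3585.2833 rpm, dir flips to +; running = +3585.2833
Stage 3 [77T→72T]: ω = 3585.2833×77/72 = 3834.2613 rpm, dir flips to −; running = −3834.2613
Stage 4 [34T→65T]: ω = 3834.2613×34/65 = 2005.6136 rpm, dir flips to +; running = +2005.6136
Stage 5 [65T→92T]: ω = 2005.6136×65/92 = 1417.0096 rpm, dir flips to −; running = −1417.0096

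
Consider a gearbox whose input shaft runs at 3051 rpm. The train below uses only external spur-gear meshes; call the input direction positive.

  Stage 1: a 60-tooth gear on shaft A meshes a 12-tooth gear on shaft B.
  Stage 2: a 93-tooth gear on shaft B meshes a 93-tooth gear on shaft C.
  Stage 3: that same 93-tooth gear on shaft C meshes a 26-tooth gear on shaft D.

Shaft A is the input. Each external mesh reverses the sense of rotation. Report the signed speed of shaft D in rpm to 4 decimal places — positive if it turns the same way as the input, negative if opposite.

Stage 1 [60T→12T]: ω = 3051.0000×60/12 = 15255.0000 rpm, dir flips to −; running = −15255.0000
Stage 2 [93T→93T]: ω = 15255.0000×93/93 = 15255.0000 rpm, dir flips to +; running = +15255.0000
Stage 3 [93T→26T]: ω = 15255.0000×93/26 = 54565.9615 rpm, dir flips to −; running = −54565.9615

-54565.9615 rpm (opposite to input, |ω| = 54565.9615 rpm)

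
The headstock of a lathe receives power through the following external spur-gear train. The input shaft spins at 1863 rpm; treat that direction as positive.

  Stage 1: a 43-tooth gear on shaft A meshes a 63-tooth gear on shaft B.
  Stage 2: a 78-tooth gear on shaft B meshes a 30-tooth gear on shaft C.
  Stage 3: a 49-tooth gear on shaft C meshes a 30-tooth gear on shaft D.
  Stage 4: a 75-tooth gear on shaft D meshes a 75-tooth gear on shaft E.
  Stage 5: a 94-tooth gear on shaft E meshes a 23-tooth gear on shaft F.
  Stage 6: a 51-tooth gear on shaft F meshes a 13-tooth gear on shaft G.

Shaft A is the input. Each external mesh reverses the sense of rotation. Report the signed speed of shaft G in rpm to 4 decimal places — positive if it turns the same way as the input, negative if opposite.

Stage 1 [43T→63T]: ω = 1863.0000×43/63 = 1271.5714 rpm, dir flips to −; running = −1271.5714
Stage 2 [78T→30T]: ω = 1271.5714×78/30 = 3306.0857 rpm, dir flips to +; running = +3306.0857
Stage 3 [49T→30T]: ω = 3306.0857×49/30 = 5399.9400 rpm, dir flips to −; running = −5399.9400
Stage 4 [75T→75T]: ω = 5399.9400×75/75 = 5399.9400 rpm, dir flips to +; running = +5399.9400
Stage 5 [94T→23T]: ω = 5399.9400×94/23 = 22069.3200 rpm, dir flips to −; running = −22069.3200
Stage 6 [51T→13T]: ω = 22069.3200×51/13 = 86579.6400 rpm, dir flips to +; running = +86579.6400

+86579.6400 rpm (same as input, |ω| = 86579.6400 rpm)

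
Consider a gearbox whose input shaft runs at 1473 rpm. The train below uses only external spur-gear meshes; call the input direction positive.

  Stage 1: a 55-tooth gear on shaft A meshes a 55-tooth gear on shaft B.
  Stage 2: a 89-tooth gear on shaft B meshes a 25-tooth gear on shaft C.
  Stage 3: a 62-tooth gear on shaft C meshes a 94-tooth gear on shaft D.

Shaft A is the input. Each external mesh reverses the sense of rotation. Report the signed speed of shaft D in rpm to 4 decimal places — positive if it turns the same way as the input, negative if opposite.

Stage 1 [55T→55T]: ω = 1473.0000×55/55 = 1473.0000 rpm, dir flips to −; running = −1473.0000
Stage 2 [89T→25T]: ω = 1473.0000×89/25 = 5243.8800 rpm, dir flips to +; running = +5243.8800
Stage 3 [62T→94T]: ω = 5243.8800×62/94 = 3458.7294 rpm, dir flips to −; running = −3458.7294

-3458.7294 rpm (opposite to input, |ω| = 3458.7294 rpm)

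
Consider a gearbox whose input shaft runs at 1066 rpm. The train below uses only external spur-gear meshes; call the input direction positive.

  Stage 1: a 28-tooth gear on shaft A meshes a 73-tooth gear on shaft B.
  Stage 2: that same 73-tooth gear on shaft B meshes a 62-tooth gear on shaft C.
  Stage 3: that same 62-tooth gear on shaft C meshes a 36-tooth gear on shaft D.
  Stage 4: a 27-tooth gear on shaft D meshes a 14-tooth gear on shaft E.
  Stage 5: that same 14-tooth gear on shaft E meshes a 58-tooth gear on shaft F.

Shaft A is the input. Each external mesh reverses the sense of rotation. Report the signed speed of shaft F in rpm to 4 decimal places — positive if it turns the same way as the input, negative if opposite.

-385.9655 rpm (opposite to input, |ω| = 385.9655 rpm)

Stage 1 [28T→73T]: ω = 1066.0000×28/73 = 408.8767 rpm, dir flips to −; running = −408.8767
Stage 2 [73T→62T]: ω = 408.8767×73/62 = 481.4194 rpm, dir flips to +; running = +481.4194
Stage 3 [62T→36T]: ω = 481.4194×62/36 = 829.1111 rpm, dir flips to −; running = −829.1111
Stage 4 [27T→14T]: ω = 829.1111×27/14 = 1599.0000 rpm, dir flips to +; running = +1599.0000
Stage 5 [14T→58T]: ω = 1599.0000×14/58 = 385.9655 rpm, dir flips to −; running = −385.9655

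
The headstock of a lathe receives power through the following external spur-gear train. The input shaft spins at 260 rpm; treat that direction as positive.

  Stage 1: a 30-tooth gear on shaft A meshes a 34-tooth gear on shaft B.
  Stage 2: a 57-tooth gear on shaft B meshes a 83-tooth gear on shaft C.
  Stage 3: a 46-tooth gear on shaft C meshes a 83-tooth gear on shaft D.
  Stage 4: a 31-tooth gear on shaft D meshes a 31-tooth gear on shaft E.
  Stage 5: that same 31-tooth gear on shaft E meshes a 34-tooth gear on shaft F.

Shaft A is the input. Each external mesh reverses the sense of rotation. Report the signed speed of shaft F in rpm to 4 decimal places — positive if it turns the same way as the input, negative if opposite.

-79.6113 rpm (opposite to input, |ω| = 79.6113 rpm)

Stage 1 [30T→34T]: ω = 260.0000×30/34 = 229.4118 rpm, dir flips to −; running = −229.4118
Stage 2 [57T→83T]: ω = 229.4118×57/83 = 157.5478 rpm, dir flips to +; running = +157.5478
Stage 3 [46T→83T]: ω = 157.5478×46/83 = 87.3157 rpm, dir flips to −; running = −87.3157
Stage 4 [31T→31T]: ω = 87.3157×31/31 = 87.3157 rpm, dir flips to +; running = +87.3157
Stage 5 [31T→34T]: ω = 87.3157×31/34 = 79.6113 rpm, dir flips to −; running = −79.6113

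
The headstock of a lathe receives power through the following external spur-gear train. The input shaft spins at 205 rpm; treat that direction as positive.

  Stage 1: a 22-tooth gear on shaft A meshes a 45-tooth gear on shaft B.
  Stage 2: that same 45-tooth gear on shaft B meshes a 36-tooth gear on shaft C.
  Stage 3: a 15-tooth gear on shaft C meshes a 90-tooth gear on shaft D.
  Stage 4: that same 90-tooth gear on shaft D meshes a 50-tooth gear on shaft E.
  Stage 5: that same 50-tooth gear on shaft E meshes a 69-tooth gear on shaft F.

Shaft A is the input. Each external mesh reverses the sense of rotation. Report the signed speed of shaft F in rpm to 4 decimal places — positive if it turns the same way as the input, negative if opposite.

-27.2343 rpm (opposite to input, |ω| = 27.2343 rpm)

Stage 1 [22T→45T]: ω = 205.0000×22/45 = 100.2222 rpm, dir flips to −; running = −100.2222
Stage 2 [45T→36T]: ω = 100.2222×45/36 = 125.2778 rpm, dir flips to +; running = +125.2778
Stage 3 [15T→90T]: ω = 125.2778×15/90 = 20.8796 rpm, dir flips to −; running = −20.8796
Stage 4 [90T→50T]: ω = 20.8796×90/50 = 37.5833 rpm, dir flips to +; running = +37.5833
Stage 5 [50T→69T]: ω = 37.5833×50/69 = 27.2343 rpm, dir flips to −; running = −27.2343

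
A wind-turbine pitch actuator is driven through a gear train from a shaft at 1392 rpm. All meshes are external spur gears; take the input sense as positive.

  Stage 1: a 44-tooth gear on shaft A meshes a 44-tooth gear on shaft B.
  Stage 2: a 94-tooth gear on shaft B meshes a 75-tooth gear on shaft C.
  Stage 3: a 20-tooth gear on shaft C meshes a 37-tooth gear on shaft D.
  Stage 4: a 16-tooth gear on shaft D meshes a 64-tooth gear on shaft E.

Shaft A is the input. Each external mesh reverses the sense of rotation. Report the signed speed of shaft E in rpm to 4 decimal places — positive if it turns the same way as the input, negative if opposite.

+235.7622 rpm (same as input, |ω| = 235.7622 rpm)

Stage 1 [44T→44T]: ω = 1392.0000×44/44 = 1392.0000 rpm, dir flips to −; running = −1392.0000
Stage 2 [94T→75T]: ω = 1392.0000×94/75 = 1744.6400 rpm, dir flips to +; running = +1744.6400
Stage 3 [20T→37T]: ω = 1744.6400×20/37 = 943.0486 rpm, dir flips to −; running = −943.0486
Stage 4 [16T→64T]: ω = 943.0486×16/64 = 235.7622 rpm, dir flips to +; running = +235.7622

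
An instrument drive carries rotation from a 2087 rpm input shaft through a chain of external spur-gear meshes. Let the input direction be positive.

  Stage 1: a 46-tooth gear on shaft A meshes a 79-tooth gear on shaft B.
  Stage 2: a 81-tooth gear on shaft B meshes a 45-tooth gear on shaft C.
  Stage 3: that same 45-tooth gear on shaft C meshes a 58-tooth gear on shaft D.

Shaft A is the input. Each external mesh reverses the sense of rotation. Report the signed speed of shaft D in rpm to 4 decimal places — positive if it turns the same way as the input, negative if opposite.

-1697.1109 rpm (opposite to input, |ω| = 1697.1109 rpm)

Stage 1 [46T→79T]: ω = 2087.0000×46/79 = 1215.2152 rpm, dir flips to −; running = −1215.2152
Stage 2 [81T→45T]: ω = 1215.2152×81/45 = 2187.3873 rpm, dir flips to +; running = +2187.3873
Stage 3 [45T→58T]: ω = 2187.3873×45/58 = 1697.1109 rpm, dir flips to −; running = −1697.1109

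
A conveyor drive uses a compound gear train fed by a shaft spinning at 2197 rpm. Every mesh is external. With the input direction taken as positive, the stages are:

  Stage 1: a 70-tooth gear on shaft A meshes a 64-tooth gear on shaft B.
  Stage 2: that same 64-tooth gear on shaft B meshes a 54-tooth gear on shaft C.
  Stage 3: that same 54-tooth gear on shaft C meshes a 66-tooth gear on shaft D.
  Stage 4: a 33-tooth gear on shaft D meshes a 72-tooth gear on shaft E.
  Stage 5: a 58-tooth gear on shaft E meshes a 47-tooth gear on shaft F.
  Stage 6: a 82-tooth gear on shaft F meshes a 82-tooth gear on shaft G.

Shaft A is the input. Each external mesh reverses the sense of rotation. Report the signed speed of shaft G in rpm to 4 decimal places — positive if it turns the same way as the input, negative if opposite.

Stage 1 [70T→64T]: ω = 2197.0000×70/64 = 2402.9688 rpm, dir flips to −; running = −2402.9688
Stage 2 [64T→54T]: ω = 2402.9688×64/54 = 2847.9630 rpm, dir flips to +; running = +2847.9630
Stage 3 [54T→66T]: ω = 2847.9630×54/66 = 2330.1515 rpm, dir flips to −; running = −2330.1515
Stage 4 [33T→72T]: ω = 2330.1515×33/72 = 1067.9861 rpm, dir flips to +; running = +1067.9861
Stage 5 [58T→47T]: ω = 1067.9861×58/47 = 1317.9403 rpm, dir flips to −; running = −1317.9403
Stage 6 [82T→82T]: ω = 1317.9403×82/82 = 1317.9403 rpm, dir flips to +; running = +1317.9403

+1317.9403 rpm (same as input, |ω| = 1317.9403 rpm)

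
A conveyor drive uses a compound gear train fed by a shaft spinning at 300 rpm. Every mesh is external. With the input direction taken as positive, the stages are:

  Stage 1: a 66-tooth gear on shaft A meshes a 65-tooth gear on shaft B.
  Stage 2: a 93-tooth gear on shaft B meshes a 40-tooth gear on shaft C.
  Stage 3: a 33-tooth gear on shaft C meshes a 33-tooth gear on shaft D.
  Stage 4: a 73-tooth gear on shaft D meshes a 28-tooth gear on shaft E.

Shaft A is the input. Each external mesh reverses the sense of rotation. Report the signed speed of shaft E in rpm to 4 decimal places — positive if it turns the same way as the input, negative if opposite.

Stage 1 [66T→65T]: ω = 300.0000×66/65 = 304.6154 rpm, dir flips to −; running = −304.6154
Stage 2 [93T→40T]: ω = 304.6154×93/40 = 708.2308 rpm, dir flips to +; running = +708.2308
Stage 3 [33T→33T]: ω = 708.2308×33/33 = 708.2308 rpm, dir flips to −; running = −708.2308
Stage 4 [73T→28T]: ω = 708.2308×73/28 = 1846.4588 rpm, dir flips to +; running = +1846.4588

+1846.4588 rpm (same as input, |ω| = 1846.4588 rpm)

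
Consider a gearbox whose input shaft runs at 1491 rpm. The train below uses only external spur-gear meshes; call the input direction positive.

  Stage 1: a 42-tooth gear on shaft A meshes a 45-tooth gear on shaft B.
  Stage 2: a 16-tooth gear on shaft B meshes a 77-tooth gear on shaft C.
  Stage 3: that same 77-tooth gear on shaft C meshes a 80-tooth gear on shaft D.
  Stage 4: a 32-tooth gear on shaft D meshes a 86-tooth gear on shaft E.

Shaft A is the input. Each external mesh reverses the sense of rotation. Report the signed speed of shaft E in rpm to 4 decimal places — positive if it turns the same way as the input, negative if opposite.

+103.5609 rpm (same as input, |ω| = 103.5609 rpm)

Stage 1 [42T→45T]: ω = 1491.0000×42/45 = 1391.6000 rpm, dir flips to −; running = −1391.6000
Stage 2 [16T→77T]: ω = 1391.6000×16/77 = 289.1636 rpm, dir flips to +; running = +289.1636
Stage 3 [77T→80T]: ω = 289.1636×77/80 = 278.3200 rpm, dir flips to −; running = −278.3200
Stage 4 [32T→86T]: ω = 278.3200×32/86 = 103.5609 rpm, dir flips to +; running = +103.5609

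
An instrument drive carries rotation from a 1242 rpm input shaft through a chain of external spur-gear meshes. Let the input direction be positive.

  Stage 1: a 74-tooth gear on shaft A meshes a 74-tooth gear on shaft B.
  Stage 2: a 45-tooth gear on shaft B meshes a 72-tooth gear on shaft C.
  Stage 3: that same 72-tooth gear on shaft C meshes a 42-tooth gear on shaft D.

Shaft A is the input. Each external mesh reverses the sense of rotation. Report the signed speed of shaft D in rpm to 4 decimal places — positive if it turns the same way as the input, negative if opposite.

-1330.7143 rpm (opposite to input, |ω| = 1330.7143 rpm)

Stage 1 [74T→74T]: ω = 1242.0000×74/74 = 1242.0000 rpm, dir flips to −; running = −1242.0000
Stage 2 [45T→72T]: ω = 1242.0000×45/72 = 776.2500 rpm, dir flips to +; running = +776.2500
Stage 3 [72T→42T]: ω = 776.2500×72/42 = 1330.7143 rpm, dir flips to −; running = −1330.7143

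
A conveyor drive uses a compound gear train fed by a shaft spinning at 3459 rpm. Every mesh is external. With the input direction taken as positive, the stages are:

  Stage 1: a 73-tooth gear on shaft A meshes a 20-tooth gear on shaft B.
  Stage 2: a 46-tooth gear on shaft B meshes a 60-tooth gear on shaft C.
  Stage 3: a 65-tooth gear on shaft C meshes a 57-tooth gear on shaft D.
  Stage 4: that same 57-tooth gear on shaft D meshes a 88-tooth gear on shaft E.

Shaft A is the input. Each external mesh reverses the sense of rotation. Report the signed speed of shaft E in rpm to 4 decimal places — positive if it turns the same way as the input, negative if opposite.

Stage 1 [73T→20T]: ω = 3459.0000×73/20 = 12625.3500 rpm, dir flips to −; running = −12625.3500
Stage 2 [46T→60T]: ω = 12625.3500×46/60 = 9679.4350 rpm, dir flips to +; running = +9679.4350
Stage 3 [65T→57T]: ω = 9679.4350×65/57 = 11037.9522 rpm, dir flips to −; running = −11037.9522
Stage 4 [57T→88T]: ω = 11037.9522×57/88 = 7149.5827 rpm, dir flips to +; running = +7149.5827

+7149.5827 rpm (same as input, |ω| = 7149.5827 rpm)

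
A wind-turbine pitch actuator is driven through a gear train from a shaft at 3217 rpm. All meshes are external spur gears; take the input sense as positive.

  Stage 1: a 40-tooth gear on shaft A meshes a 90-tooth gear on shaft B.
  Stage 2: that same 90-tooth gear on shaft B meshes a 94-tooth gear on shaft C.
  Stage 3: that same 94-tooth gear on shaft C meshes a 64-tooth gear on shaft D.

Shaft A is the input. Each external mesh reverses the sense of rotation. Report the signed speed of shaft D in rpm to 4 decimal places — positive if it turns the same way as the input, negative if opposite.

-2010.6250 rpm (opposite to input, |ω| = 2010.6250 rpm)

Stage 1 [40T→90T]: ω = 3217.0000×40/90 = 1429.7778 rpm, dir flips to −; running = −1429.7778
Stage 2 [90T→94T]: ω = 1429.7778×90/94 = 1368.9362 rpm, dir flips to +; running = +1368.9362
Stage 3 [94T→64T]: ω = 1368.9362×94/64 = 2010.6250 rpm, dir flips to −; running = −2010.6250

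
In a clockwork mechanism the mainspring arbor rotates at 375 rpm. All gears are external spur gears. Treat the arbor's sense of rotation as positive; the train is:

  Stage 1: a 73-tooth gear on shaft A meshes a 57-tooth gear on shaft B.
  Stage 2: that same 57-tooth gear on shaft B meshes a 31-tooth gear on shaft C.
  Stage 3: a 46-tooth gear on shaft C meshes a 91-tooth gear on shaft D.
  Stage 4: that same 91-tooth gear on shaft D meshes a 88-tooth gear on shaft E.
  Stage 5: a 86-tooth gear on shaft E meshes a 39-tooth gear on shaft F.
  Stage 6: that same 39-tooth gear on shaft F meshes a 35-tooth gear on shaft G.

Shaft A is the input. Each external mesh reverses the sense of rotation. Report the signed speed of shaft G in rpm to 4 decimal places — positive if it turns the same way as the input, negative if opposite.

Stage 1 [73T→57T]: ω = 375.0000×73/57 = 480.2632 rpm, dir flips to −; running = −480.2632
Stage 2 [57T→31T]: ω = 480.2632×57/31 = 883.0645 rpm, dir flips to +; running = +883.0645
Stage 3 [46T→91T]: ω = 883.0645×46/91 = 446.3843 rpm, dir flips to −; running = −446.3843
Stage 4 [91T→88T]: ω = 446.3843×91/88 = 461.6019 rpm, dir flips to +; running = +461.6019
Stage 5 [86T→39T]: ω = 461.6019×86/39 = 1017.8914 rpm, dir flips to −; running = −1017.8914
Stage 6 [39T→35T]: ω = 1017.8914×39/35 = 1134.2218 rpm, dir flips to +; running = +1134.2218

+1134.2218 rpm (same as input, |ω| = 1134.2218 rpm)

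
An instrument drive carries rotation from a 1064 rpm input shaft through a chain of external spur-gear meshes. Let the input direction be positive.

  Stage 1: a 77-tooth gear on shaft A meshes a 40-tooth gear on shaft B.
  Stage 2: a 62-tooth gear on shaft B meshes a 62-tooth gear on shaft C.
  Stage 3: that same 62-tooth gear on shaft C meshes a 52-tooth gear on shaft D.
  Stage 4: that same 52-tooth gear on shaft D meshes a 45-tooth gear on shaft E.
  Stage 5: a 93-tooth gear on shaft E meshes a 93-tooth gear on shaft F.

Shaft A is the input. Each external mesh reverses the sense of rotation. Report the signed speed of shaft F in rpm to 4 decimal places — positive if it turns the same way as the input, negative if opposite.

Stage 1 [77T→40T]: ω = 1064.0000×77/40 = 2048.2000 rpm, dir flips to −; running = −2048.2000
Stage 2 [62T→62T]: ω = 2048.2000×62/62 = 2048.2000 rpm, dir flips to +; running = +2048.2000
Stage 3 [62T→52T]: ω = 2048.2000×62/52 = 2442.0846 rpm, dir flips to −; running = −2442.0846
Stage 4 [52T→45T]: ω = 2442.0846×52/45 = 2821.9644 rpm, dir flips to +; running = +2821.9644
Stage 5 [93T→93T]: ω = 2821.9644×93/93 = 2821.9644 rpm, dir flips to −; running = −2821.9644

-2821.9644 rpm (opposite to input, |ω| = 2821.9644 rpm)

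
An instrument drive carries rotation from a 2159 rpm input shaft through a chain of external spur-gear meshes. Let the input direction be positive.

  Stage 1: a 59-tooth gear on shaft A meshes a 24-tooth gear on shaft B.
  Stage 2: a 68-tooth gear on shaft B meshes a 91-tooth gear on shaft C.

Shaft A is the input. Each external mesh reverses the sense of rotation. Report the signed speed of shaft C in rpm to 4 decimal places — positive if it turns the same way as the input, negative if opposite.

Stage 1 [59T→24T]: ω = 2159.0000×59/24 = 5307.5417 rpm, dir flips to −; running = −5307.5417
Stage 2 [68T→91T]: ω = 5307.5417×68/91 = 3966.0751 rpm, dir flips to +; running = +3966.0751

+3966.0751 rpm (same as input, |ω| = 3966.0751 rpm)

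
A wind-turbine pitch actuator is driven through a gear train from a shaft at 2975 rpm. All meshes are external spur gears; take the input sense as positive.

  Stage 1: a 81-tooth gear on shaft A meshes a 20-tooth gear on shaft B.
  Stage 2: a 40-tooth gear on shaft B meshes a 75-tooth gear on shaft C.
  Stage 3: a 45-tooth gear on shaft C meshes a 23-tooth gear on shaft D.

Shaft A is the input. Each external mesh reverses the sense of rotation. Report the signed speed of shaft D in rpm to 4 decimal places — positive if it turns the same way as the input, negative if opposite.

Stage 1 [81T→20T]: ω = 2975.0000×81/20 = 12048.7500 rpm, dir flips to −; running = −12048.7500
Stage 2 [40T→75T]: ω = 12048.7500×40/75 = 6426.0000 rpm, dir flips to +; running = +6426.0000
Stage 3 [45T→23T]: ω = 6426.0000×45/23 = 12572.6087 rpm, dir flips to −; running = −12572.6087

-12572.6087 rpm (opposite to input, |ω| = 12572.6087 rpm)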